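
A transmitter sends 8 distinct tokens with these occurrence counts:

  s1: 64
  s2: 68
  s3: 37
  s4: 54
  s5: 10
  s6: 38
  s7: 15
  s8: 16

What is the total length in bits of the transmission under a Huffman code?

840

Build the Huffman tree bottom-up:
merge s5(10) and s7(15): 25
merge s8(16) and 25: 41
merge s3(37) and s6(38): 75
merge 41 and s4(54): 95
merge s1(64) and s2(68): 132
merge 75 and 95: 170
merge 132 and 170: 302
Total encoded bits = sum of merged weights = 25 + 41 + 75 + 95 + 132 + 170 + 302 = 840.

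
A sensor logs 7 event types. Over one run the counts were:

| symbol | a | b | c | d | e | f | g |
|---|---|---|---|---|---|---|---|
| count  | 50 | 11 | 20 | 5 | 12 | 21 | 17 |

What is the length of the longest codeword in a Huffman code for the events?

Merge the two lowest-weight nodes at each step:
combine d(5), b(11) → 16
combine e(12), 16 → 28
combine g(17), c(20) → 37
combine f(21), 28 → 49
combine 37, 49 → 86
combine a(50), 86 → 136
The first pair merged (d, b) ends up deepest, at depth 5.

5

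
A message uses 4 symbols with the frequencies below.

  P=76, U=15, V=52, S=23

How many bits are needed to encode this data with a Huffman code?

Build the Huffman tree bottom-up:
merge U(15) and S(23): 38
merge 38 and V(52): 90
merge P(76) and 90: 166
The encoded length is the sum of every internal node's weight: 38 + 90 + 166 = 294 bits.

294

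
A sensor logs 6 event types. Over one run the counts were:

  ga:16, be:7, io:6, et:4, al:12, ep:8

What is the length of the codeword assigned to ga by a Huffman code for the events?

2

Huffman merges, smallest pair first:
et(4) + io(6) → 10
be(7) + ep(8) → 15
10 + al(12) → 22
15 + ga(16) → 31
22 + 31 → 53
ga's leaf is at depth 2, giving a 2-bit codeword.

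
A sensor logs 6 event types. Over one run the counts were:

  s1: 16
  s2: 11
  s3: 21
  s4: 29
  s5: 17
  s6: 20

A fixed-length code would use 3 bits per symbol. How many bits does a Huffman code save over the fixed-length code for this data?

Fixed-length: 3 bits × 114 symbols = 342 bits.
Huffman merges:
merge s2(11) and s1(16): 27
merge s5(17) and s6(20): 37
merge s3(21) and 27: 48
merge s4(29) and 37: 66
merge 48 and 66: 114
Huffman total = 27 + 37 + 48 + 66 + 114 = 292 bits.
Saving = 342 − 292 = 50 bits.

50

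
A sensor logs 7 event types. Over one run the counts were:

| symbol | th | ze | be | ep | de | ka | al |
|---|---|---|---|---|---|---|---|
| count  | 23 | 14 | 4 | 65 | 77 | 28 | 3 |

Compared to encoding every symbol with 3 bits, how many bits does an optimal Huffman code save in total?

Fixed-length: 3 bits × 214 symbols = 642 bits.
Huffman merges:
merge al(3) and be(4): 7
merge 7 and ze(14): 21
merge 21 and th(23): 44
merge ka(28) and 44: 72
merge ep(65) and 72: 137
merge de(77) and 137: 214
Huffman total = 7 + 21 + 44 + 72 + 137 + 214 = 495 bits.
Saving = 642 − 495 = 147 bits.

147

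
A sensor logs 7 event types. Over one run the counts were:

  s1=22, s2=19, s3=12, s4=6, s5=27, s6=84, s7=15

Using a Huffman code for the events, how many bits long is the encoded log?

438

Greedily combine the two least-frequent nodes:
s4(6) + s3(12) → 18
s7(15) + 18 → 33
s2(19) + s1(22) → 41
s5(27) + 33 → 60
41 + 60 → 101
s6(84) + 101 → 185
The encoded length is the sum of every internal node's weight: 18 + 33 + 41 + 60 + 101 + 185 = 438 bits.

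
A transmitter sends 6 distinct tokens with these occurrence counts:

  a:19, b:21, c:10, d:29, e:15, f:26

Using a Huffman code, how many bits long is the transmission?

305

Merge the two smallest weights repeatedly:
merge c(10) and e(15): 25
merge a(19) and b(21): 40
merge 25 and f(26): 51
merge d(29) and 40: 69
merge 51 and 69: 120
Total encoded bits = sum of merged weights = 25 + 40 + 51 + 69 + 120 = 305.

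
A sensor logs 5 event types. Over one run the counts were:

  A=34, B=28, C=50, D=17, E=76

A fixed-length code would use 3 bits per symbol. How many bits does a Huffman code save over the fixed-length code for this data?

160

Fixed-length: 3 bits × 205 symbols = 615 bits.
Huffman merges:
D(17) + B(28) → 45
A(34) + 45 → 79
C(50) + E(76) → 126
79 + 126 → 205
Huffman total = 45 + 79 + 126 + 205 = 455 bits.
Saving = 615 − 455 = 160 bits.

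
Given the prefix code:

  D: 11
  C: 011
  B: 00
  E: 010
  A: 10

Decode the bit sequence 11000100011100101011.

DBEBDAEAD

Read left to right; each codeword is recognised as soon as it completes (prefix code):
  11→D | 00→B | 010→E | 00→B | 11→D | 10→A | 010→E | 10→A | 11→D
Decoded message: DBEBDAEAD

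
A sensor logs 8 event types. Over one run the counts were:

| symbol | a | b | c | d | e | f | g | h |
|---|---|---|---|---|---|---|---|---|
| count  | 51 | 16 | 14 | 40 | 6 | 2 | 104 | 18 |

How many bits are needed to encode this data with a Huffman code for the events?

Merge the two smallest weights repeatedly:
combine f(2), e(6) → 8
combine 8, c(14) → 22
combine b(16), h(18) → 34
combine 22, 34 → 56
combine d(40), a(51) → 91
combine 56, 91 → 147
combine g(104), 147 → 251
The encoded length is the sum of every internal node's weight: 8 + 22 + 34 + 56 + 91 + 147 + 251 = 609 bits.

609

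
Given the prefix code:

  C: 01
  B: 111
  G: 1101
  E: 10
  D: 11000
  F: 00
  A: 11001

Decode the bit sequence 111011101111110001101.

BCGBDG

Read left to right; each codeword is recognised as soon as it completes (prefix code):
  111→B | 01→C | 1101→G | 111→B | 11000→D | 1101→G
Decoded message: BCGBDG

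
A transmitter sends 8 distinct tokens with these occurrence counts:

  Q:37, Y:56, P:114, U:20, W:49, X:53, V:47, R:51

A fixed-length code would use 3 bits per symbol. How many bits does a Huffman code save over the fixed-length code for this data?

57

Fixed-length: 3 bits × 427 symbols = 1281 bits.
Huffman merges:
merge U(20) and Q(37): 57
merge V(47) and W(49): 96
merge R(51) and X(53): 104
merge Y(56) and 57: 113
merge 96 and 104: 200
merge 113 and P(114): 227
merge 200 and 227: 427
Huffman total = 57 + 96 + 104 + 113 + 200 + 227 + 427 = 1224 bits.
Saving = 1281 − 1224 = 57 bits.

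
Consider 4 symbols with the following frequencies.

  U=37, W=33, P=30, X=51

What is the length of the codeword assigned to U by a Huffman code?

2

Huffman merges, smallest pair first:
combine P(30), W(33) → 63
combine U(37), X(51) → 88
combine 63, 88 → 151
U sits 2 levels below the root, so its codeword is 2 bits.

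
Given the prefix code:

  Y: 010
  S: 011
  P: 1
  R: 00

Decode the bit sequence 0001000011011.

RYRSS

Read left to right; each codeword is recognised as soon as it completes (prefix code):
  00→R | 010→Y | 00→R | 011→S | 011→S
Decoded message: RYRSS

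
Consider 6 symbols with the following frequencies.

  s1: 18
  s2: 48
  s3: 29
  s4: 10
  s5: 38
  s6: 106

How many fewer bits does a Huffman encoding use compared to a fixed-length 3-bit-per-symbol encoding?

184

Fixed-length: 3 bits × 249 symbols = 747 bits.
Huffman merges:
merge s4(10) and s1(18): 28
merge 28 and s3(29): 57
merge s5(38) and s2(48): 86
merge 57 and 86: 143
merge s6(106) and 143: 249
Huffman total = 28 + 57 + 86 + 143 + 249 = 563 bits.
Saving = 747 − 563 = 184 bits.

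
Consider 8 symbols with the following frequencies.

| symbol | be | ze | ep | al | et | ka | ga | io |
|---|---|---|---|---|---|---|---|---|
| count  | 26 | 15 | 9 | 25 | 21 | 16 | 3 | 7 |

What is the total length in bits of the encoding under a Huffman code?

344

Build the Huffman tree bottom-up:
ga(3) + io(7) → 10
ep(9) + 10 → 19
ze(15) + ka(16) → 31
19 + et(21) → 40
al(25) + be(26) → 51
31 + 40 → 71
51 + 71 → 122
The encoded length is the sum of every internal node's weight: 10 + 19 + 31 + 40 + 51 + 71 + 122 = 344 bits.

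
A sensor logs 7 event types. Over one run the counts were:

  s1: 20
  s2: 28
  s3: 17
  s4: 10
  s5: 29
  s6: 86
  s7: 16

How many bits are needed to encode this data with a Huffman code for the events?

509

Merge the two smallest weights repeatedly:
merge s4(10) and s7(16): 26
merge s3(17) and s1(20): 37
merge 26 and s2(28): 54
merge s5(29) and 37: 66
merge 54 and 66: 120
merge s6(86) and 120: 206
The encoded length is the sum of every internal node's weight: 26 + 37 + 54 + 66 + 120 + 206 = 509 bits.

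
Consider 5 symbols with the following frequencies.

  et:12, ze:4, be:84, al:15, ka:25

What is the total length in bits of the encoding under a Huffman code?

Build the Huffman tree bottom-up:
ze(4) + et(12) → 16
al(15) + 16 → 31
ka(25) + 31 → 56
56 + be(84) → 140
The encoded length is the sum of every internal node's weight: 16 + 31 + 56 + 140 = 243 bits.

243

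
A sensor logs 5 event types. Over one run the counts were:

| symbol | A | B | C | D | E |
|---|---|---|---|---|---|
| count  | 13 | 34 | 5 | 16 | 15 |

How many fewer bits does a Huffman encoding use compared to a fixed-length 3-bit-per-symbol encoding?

Fixed-length: 3 bits × 83 symbols = 249 bits.
Huffman merges:
C(5) + A(13) → 18
E(15) + D(16) → 31
18 + 31 → 49
B(34) + 49 → 83
Huffman total = 18 + 31 + 49 + 83 = 181 bits.
Saving = 249 − 181 = 68 bits.

68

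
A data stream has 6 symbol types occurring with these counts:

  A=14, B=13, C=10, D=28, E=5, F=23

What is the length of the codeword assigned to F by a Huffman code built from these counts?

2

Huffman merges, smallest pair first:
E(5) + C(10) → 15
B(13) + A(14) → 27
15 + F(23) → 38
27 + D(28) → 55
38 + 55 → 93
F sits 2 levels below the root, so its codeword is 2 bits.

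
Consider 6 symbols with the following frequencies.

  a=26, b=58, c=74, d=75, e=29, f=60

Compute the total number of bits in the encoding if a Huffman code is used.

Build the Huffman tree bottom-up:
a(26) + e(29) → 55
55 + b(58) → 113
f(60) + c(74) → 134
d(75) + 113 → 188
134 + 188 → 322
Each symbol's bit-cost is frequency × depth; summing gives 812 bits (equivalently 55 + 113 + 134 + 188 + 322).

812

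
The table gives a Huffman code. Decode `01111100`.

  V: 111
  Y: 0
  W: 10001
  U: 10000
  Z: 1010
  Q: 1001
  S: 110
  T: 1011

Read left to right; each codeword is recognised as soon as it completes (prefix code):
  0→Y | 111→V | 110→S | 0→Y
Decoded message: YVSY

YVSY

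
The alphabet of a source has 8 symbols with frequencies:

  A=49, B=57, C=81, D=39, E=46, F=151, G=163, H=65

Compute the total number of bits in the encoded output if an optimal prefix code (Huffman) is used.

1830

Build the Huffman tree bottom-up:
merge D(39) and E(46): 85
merge A(49) and B(57): 106
merge H(65) and C(81): 146
merge 85 and 106: 191
merge 146 and F(151): 297
merge G(163) and 191: 354
merge 297 and 354: 651
The encoded length is the sum of every internal node's weight: 85 + 106 + 146 + 191 + 297 + 354 + 651 = 1830 bits.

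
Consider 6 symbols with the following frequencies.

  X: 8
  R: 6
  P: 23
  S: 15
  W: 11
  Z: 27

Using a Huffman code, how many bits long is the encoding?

Build the Huffman tree bottom-up:
combine R(6), X(8) → 14
combine W(11), 14 → 25
combine S(15), P(23) → 38
combine 25, Z(27) → 52
combine 38, 52 → 90
Each symbol's bit-cost is frequency × depth; summing gives 219 bits (equivalently 14 + 25 + 38 + 52 + 90).

219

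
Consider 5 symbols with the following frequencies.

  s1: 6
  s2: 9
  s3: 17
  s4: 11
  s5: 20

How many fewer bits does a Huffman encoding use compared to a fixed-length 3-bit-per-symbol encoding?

Fixed-length: 3 bits × 63 symbols = 189 bits.
Huffman merges:
s1(6) + s2(9) → 15
s4(11) + 15 → 26
s3(17) + s5(20) → 37
26 + 37 → 63
Huffman total = 15 + 26 + 37 + 63 = 141 bits.
Saving = 189 − 141 = 48 bits.

48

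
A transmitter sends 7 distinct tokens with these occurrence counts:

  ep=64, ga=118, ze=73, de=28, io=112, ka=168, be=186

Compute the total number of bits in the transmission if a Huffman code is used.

1985

Greedily combine the two least-frequent nodes:
merge de(28) and ep(64): 92
merge ze(73) and 92: 165
merge io(112) and ga(118): 230
merge 165 and ka(168): 333
merge be(186) and 230: 416
merge 333 and 416: 749
Each symbol's bit-cost is frequency × depth; summing gives 1985 bits (equivalently 92 + 165 + 230 + 333 + 416 + 749).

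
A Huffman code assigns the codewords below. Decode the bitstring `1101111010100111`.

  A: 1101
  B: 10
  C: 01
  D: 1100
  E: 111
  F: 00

Read left to right; each codeword is recognised as soon as it completes (prefix code):
  1101→A | 111→E | 01→C | 01→C | 00→F | 111→E
Decoded message: AECCFE

AECCFE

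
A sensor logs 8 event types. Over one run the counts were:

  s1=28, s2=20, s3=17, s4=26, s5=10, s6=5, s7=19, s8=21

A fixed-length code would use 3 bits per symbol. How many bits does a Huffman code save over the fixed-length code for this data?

Fixed-length: 3 bits × 146 symbols = 438 bits.
Huffman merges:
combine s6(5), s5(10) → 15
combine 15, s3(17) → 32
combine s7(19), s2(20) → 39
combine s8(21), s4(26) → 47
combine s1(28), 32 → 60
combine 39, 47 → 86
combine 60, 86 → 146
Huffman total = 15 + 32 + 39 + 47 + 60 + 86 + 146 = 425 bits.
Saving = 438 − 425 = 13 bits.

13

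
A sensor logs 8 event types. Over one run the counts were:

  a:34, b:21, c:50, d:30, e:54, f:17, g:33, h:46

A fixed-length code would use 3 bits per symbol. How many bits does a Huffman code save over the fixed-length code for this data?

16

Fixed-length: 3 bits × 285 symbols = 855 bits.
Huffman merges:
merge f(17) and b(21): 38
merge d(30) and g(33): 63
merge a(34) and 38: 72
merge h(46) and c(50): 96
merge e(54) and 63: 117
merge 72 and 96: 168
merge 117 and 168: 285
Huffman total = 38 + 63 + 72 + 96 + 117 + 168 + 285 = 839 bits.
Saving = 855 − 839 = 16 bits.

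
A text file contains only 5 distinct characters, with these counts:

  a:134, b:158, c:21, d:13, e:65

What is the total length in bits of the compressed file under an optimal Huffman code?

757

Greedily combine the two least-frequent nodes:
d(13) + c(21) → 34
34 + e(65) → 99
99 + a(134) → 233
b(158) + 233 → 391
Each symbol's bit-cost is frequency × depth; summing gives 757 bits (equivalently 34 + 99 + 233 + 391).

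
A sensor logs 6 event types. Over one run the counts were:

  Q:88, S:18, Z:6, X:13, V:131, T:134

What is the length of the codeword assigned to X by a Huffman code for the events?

Build the tree from the bottom:
combine Z(6), X(13) → 19
combine S(18), 19 → 37
combine 37, Q(88) → 125
combine 125, V(131) → 256
combine T(134), 256 → 390
X's leaf is at depth 5, giving a 5-bit codeword.

5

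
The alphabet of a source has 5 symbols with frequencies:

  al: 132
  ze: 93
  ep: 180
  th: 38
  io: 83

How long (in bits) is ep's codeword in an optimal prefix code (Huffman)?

Huffman merges, smallest pair first:
th(38) + io(83) → 121
ze(93) + 121 → 214
al(132) + ep(180) → 312
214 + 312 → 526
ep sits 2 levels below the root, so its codeword is 2 bits.

2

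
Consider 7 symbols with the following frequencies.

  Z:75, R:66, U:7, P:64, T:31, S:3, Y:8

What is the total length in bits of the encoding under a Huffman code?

Greedily combine the two least-frequent nodes:
merge S(3) and U(7): 10
merge Y(8) and 10: 18
merge 18 and T(31): 49
merge 49 and P(64): 113
merge R(66) and Z(75): 141
merge 113 and 141: 254
Total encoded bits = sum of merged weights = 10 + 18 + 49 + 113 + 141 + 254 = 585.

585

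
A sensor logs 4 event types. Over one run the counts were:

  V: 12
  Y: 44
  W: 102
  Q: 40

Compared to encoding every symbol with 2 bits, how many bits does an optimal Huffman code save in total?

50

Fixed-length: 2 bits × 198 symbols = 396 bits.
Huffman merges:
combine V(12), Q(40) → 52
combine Y(44), 52 → 96
combine 96, W(102) → 198
Huffman total = 52 + 96 + 198 = 346 bits.
Saving = 396 − 346 = 50 bits.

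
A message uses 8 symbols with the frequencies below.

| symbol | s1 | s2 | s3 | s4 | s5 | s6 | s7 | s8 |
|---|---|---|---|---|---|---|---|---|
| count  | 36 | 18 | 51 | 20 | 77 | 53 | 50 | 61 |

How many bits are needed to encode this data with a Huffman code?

Greedily combine the two least-frequent nodes:
s2(18) + s4(20) → 38
s1(36) + 38 → 74
s7(50) + s3(51) → 101
s6(53) + s8(61) → 114
74 + s5(77) → 151
101 + 114 → 215
151 + 215 → 366
The encoded length is the sum of every internal node's weight: 38 + 74 + 101 + 114 + 151 + 215 + 366 = 1059 bits.

1059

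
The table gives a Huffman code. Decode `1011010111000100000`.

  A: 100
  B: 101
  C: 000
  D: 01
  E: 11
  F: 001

Read left to right; each codeword is recognised as soon as it completes (prefix code):
  101→B | 101→B | 01→D | 11→E | 000→C | 100→A | 000→C
Decoded message: BBDECAC

BBDECAC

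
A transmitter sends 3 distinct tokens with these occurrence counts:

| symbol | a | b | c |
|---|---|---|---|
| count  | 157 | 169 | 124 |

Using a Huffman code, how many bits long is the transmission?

731

Build the Huffman tree bottom-up:
combine c(124), a(157) → 281
combine b(169), 281 → 450
The encoded length is the sum of every internal node's weight: 281 + 450 = 731 bits.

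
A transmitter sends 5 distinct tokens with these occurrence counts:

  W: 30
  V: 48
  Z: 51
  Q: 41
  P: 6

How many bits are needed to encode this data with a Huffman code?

Greedily combine the two least-frequent nodes:
combine P(6), W(30) → 36
combine 36, Q(41) → 77
combine V(48), Z(51) → 99
combine 77, 99 → 176
The encoded length is the sum of every internal node's weight: 36 + 77 + 99 + 176 = 388 bits.

388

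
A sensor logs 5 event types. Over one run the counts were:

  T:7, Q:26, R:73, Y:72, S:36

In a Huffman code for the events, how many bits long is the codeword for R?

1

Huffman merges, smallest pair first:
merge T(7) and Q(26): 33
merge 33 and S(36): 69
merge 69 and Y(72): 141
merge R(73) and 141: 214
R is a child of the root — depth 1, so its codeword is a single bit.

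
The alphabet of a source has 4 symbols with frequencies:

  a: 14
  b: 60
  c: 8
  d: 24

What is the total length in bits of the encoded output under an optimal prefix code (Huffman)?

174

Build the Huffman tree bottom-up:
merge c(8) and a(14): 22
merge 22 and d(24): 46
merge 46 and b(60): 106
Total encoded bits = sum of merged weights = 22 + 46 + 106 = 174.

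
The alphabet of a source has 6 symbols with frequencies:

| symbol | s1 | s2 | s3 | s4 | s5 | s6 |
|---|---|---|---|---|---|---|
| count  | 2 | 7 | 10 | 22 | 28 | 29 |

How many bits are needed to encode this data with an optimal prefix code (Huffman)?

Greedily combine the two least-frequent nodes:
combine s1(2), s2(7) → 9
combine 9, s3(10) → 19
combine 19, s4(22) → 41
combine s5(28), s6(29) → 57
combine 41, 57 → 98
The encoded length is the sum of every internal node's weight: 9 + 19 + 41 + 57 + 98 = 224 bits.

224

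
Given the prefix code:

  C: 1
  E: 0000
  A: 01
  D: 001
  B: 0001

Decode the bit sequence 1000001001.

CEAD

Read left to right; each codeword is recognised as soon as it completes (prefix code):
  1→C | 0000→E | 01→A | 001→D
Decoded message: CEAD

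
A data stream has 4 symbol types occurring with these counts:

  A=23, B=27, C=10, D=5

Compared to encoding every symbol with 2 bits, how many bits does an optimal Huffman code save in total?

Fixed-length: 2 bits × 65 symbols = 130 bits.
Huffman merges:
combine D(5), C(10) → 15
combine 15, A(23) → 38
combine B(27), 38 → 65
Huffman total = 15 + 38 + 65 = 118 bits.
Saving = 130 − 118 = 12 bits.

12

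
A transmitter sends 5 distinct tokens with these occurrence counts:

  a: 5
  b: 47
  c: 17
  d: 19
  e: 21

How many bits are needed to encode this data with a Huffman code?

233

Build the Huffman tree bottom-up:
merge a(5) and c(17): 22
merge d(19) and e(21): 40
merge 22 and 40: 62
merge b(47) and 62: 109
Total encoded bits = sum of merged weights = 22 + 40 + 62 + 109 = 233.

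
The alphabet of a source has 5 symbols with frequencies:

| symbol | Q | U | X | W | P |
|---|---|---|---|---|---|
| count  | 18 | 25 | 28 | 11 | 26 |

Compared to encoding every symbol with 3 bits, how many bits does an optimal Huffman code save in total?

79

Fixed-length: 3 bits × 108 symbols = 324 bits.
Huffman merges:
W(11) + Q(18) → 29
U(25) + P(26) → 51
X(28) + 29 → 57
51 + 57 → 108
Huffman total = 29 + 51 + 57 + 108 = 245 bits.
Saving = 324 − 245 = 79 bits.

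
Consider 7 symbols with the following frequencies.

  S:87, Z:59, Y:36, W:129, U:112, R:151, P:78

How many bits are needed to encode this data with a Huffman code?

Greedily combine the two least-frequent nodes:
Y(36) + Z(59) → 95
P(78) + S(87) → 165
95 + U(112) → 207
W(129) + R(151) → 280
165 + 207 → 372
280 + 372 → 652
Each symbol's bit-cost is frequency × depth; summing gives 1771 bits (equivalently 95 + 165 + 207 + 280 + 372 + 652).

1771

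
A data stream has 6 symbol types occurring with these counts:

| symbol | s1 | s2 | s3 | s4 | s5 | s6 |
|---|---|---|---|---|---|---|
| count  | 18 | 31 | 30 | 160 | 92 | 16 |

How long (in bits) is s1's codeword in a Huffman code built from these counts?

Huffman merges, smallest pair first:
merge s6(16) and s1(18): 34
merge s3(30) and s2(31): 61
merge 34 and 61: 95
merge s5(92) and 95: 187
merge s4(160) and 187: 347
s1 sits 4 levels below the root, so its codeword is 4 bits.

4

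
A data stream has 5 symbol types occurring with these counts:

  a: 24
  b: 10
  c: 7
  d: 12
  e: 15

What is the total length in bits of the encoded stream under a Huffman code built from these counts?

153

Merge the two smallest weights repeatedly:
merge c(7) and b(10): 17
merge d(12) and e(15): 27
merge 17 and a(24): 41
merge 27 and 41: 68
Total encoded bits = sum of merged weights = 17 + 27 + 41 + 68 = 153.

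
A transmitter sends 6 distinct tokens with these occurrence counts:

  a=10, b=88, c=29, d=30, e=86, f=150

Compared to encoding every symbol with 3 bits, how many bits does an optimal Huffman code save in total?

285

Fixed-length: 3 bits × 393 symbols = 1179 bits.
Huffman merges:
a(10) + c(29) → 39
d(30) + 39 → 69
69 + e(86) → 155
b(88) + f(150) → 238
155 + 238 → 393
Huffman total = 39 + 69 + 155 + 238 + 393 = 894 bits.
Saving = 1179 − 894 = 285 bits.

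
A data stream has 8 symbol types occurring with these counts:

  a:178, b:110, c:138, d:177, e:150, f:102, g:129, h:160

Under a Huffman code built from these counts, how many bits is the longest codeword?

Merge the two lowest-weight nodes at each step:
combine f(102), b(110) → 212
combine g(129), c(138) → 267
combine e(150), h(160) → 310
combine d(177), a(178) → 355
combine 212, 267 → 479
combine 310, 355 → 665
combine 479, 665 → 1144
The first pair merged (f, b) ends up deepest, at depth 3.

3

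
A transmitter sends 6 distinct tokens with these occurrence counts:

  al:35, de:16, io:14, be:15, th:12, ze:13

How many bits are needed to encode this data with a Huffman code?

Merge the two smallest weights repeatedly:
th(12) + ze(13) → 25
io(14) + be(15) → 29
de(16) + 25 → 41
29 + al(35) → 64
41 + 64 → 105
Each symbol's bit-cost is frequency × depth; summing gives 264 bits (equivalently 25 + 29 + 41 + 64 + 105).

264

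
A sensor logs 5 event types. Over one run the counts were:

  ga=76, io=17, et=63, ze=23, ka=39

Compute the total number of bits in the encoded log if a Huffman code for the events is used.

476

Merge the two smallest weights repeatedly:
combine io(17), ze(23) → 40
combine ka(39), 40 → 79
combine et(63), ga(76) → 139
combine 79, 139 → 218
Total encoded bits = sum of merged weights = 40 + 79 + 139 + 218 = 476.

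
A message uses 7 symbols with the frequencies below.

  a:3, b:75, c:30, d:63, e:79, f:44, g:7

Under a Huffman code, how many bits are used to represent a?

Build the tree from the bottom:
a(3) + g(7) → 10
10 + c(30) → 40
40 + f(44) → 84
d(63) + b(75) → 138
e(79) + 84 → 163
138 + 163 → 301
a sits 5 levels below the root, so its codeword is 5 bits.

5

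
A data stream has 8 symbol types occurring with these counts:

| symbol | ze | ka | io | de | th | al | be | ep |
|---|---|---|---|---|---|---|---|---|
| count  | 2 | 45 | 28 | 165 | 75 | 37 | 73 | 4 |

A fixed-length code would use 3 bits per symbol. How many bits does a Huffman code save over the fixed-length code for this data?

Fixed-length: 3 bits × 429 symbols = 1287 bits.
Huffman merges:
ze(2) + ep(4) → 6
6 + io(28) → 34
34 + al(37) → 71
ka(45) + 71 → 116
be(73) + th(75) → 148
116 + 148 → 264
de(165) + 264 → 429
Huffman total = 6 + 34 + 71 + 116 + 148 + 264 + 429 = 1068 bits.
Saving = 1287 − 1068 = 219 bits.

219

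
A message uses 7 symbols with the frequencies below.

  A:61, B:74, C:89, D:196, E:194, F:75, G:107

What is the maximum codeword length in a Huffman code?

4

Merge the two lowest-weight nodes at each step:
merge A(61) and B(74): 135
merge F(75) and C(89): 164
merge G(107) and 135: 242
merge 164 and E(194): 358
merge D(196) and 242: 438
merge 358 and 438: 796
Maximum depth reached is 4.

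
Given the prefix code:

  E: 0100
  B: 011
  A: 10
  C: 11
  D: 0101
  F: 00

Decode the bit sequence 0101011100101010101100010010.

DBADDBFEA

Read left to right; each codeword is recognised as soon as it completes (prefix code):
  0101→D | 011→B | 10→A | 0101→D | 0101→D | 011→B | 00→F | 0100→E | 10→A
Decoded message: DBADDBFEA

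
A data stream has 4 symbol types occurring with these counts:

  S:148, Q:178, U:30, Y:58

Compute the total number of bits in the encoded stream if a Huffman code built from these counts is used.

738

Greedily combine the two least-frequent nodes:
combine U(30), Y(58) → 88
combine 88, S(148) → 236
combine Q(178), 236 → 414
The encoded length is the sum of every internal node's weight: 88 + 236 + 414 = 738 bits.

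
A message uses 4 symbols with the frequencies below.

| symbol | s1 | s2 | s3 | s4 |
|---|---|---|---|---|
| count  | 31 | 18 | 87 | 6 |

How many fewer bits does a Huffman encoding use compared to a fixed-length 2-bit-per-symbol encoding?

Fixed-length: 2 bits × 142 symbols = 284 bits.
Huffman merges:
combine s4(6), s2(18) → 24
combine 24, s1(31) → 55
combine 55, s3(87) → 142
Huffman total = 24 + 55 + 142 = 221 bits.
Saving = 284 − 221 = 63 bits.

63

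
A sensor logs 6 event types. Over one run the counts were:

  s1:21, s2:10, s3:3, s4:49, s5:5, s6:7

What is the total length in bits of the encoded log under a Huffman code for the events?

189

Merge the two smallest weights repeatedly:
combine s3(3), s5(5) → 8
combine s6(7), 8 → 15
combine s2(10), 15 → 25
combine s1(21), 25 → 46
combine 46, s4(49) → 95
Each symbol's bit-cost is frequency × depth; summing gives 189 bits (equivalently 8 + 15 + 25 + 46 + 95).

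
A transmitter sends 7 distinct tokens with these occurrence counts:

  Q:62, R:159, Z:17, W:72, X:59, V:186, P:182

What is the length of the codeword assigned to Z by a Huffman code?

4

Huffman merges, smallest pair first:
merge Z(17) and X(59): 76
merge Q(62) and W(72): 134
merge 76 and 134: 210
merge R(159) and P(182): 341
merge V(186) and 210: 396
merge 341 and 396: 737
The subtree containing Z is merged 4 times, so code length = 4.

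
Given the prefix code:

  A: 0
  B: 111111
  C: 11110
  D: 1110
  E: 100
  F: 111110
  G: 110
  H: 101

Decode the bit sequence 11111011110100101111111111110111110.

Read left to right; each codeword is recognised as soon as it completes (prefix code):
  111110→F | 11110→C | 100→E | 101→H | 111111→B | 111110→F | 111110→F
Decoded message: FCEHBFF

FCEHBFF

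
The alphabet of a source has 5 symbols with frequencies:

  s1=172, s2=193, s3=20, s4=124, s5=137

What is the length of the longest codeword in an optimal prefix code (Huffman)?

Merge the two lowest-weight nodes at each step:
merge s3(20) and s4(124): 144
merge s5(137) and 144: 281
merge s1(172) and s2(193): 365
merge 281 and 365: 646
The rarest symbols sit at the bottom; the longest codeword is 3 bits.

3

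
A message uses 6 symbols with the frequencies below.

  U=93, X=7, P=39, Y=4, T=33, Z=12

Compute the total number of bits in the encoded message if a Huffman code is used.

Build the Huffman tree bottom-up:
Y(4) + X(7) → 11
11 + Z(12) → 23
23 + T(33) → 56
P(39) + 56 → 95
U(93) + 95 → 188
Total encoded bits = sum of merged weights = 11 + 23 + 56 + 95 + 188 = 373.

373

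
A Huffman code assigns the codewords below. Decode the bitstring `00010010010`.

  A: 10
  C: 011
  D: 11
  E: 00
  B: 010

Read left to right; each codeword is recognised as soon as it completes (prefix code):
  00→E | 010→B | 010→B | 010→B
Decoded message: EBBB

EBBB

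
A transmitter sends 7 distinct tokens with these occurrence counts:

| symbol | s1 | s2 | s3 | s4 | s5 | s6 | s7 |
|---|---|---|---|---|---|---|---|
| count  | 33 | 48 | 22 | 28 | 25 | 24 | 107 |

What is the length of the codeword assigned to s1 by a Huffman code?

3

Build the tree from the bottom:
combine s3(22), s6(24) → 46
combine s5(25), s4(28) → 53
combine s1(33), 46 → 79
combine s2(48), 53 → 101
combine 79, 101 → 180
combine s7(107), 180 → 287
s1 sits 3 levels below the root, so its codeword is 3 bits.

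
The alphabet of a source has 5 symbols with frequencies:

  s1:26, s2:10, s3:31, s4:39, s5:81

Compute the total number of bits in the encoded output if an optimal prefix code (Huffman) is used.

396

Merge the two smallest weights repeatedly:
s2(10) + s1(26) → 36
s3(31) + 36 → 67
s4(39) + 67 → 106
s5(81) + 106 → 187
Total encoded bits = sum of merged weights = 36 + 67 + 106 + 187 = 396.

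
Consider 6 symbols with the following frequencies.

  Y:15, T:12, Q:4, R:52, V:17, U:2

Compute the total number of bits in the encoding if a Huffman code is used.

208

Build the Huffman tree bottom-up:
U(2) + Q(4) → 6
6 + T(12) → 18
Y(15) + V(17) → 32
18 + 32 → 50
50 + R(52) → 102
Total encoded bits = sum of merged weights = 6 + 18 + 32 + 50 + 102 = 208.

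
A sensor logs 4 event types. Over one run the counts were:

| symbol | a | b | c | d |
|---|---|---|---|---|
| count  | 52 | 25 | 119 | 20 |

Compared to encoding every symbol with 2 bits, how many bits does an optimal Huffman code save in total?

Fixed-length: 2 bits × 216 symbols = 432 bits.
Huffman merges:
d(20) + b(25) → 45
45 + a(52) → 97
97 + c(119) → 216
Huffman total = 45 + 97 + 216 = 358 bits.
Saving = 432 − 358 = 74 bits.

74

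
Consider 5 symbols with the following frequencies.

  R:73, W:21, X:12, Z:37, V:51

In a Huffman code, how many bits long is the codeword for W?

Build the tree from the bottom:
combine X(12), W(21) → 33
combine 33, Z(37) → 70
combine V(51), 70 → 121
combine R(73), 121 → 194
W's leaf is at depth 4, giving a 4-bit codeword.

4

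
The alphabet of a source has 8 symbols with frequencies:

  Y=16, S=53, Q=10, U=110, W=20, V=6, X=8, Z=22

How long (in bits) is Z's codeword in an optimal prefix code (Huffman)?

Repeatedly merge the two smallest:
merge V(6) and X(8): 14
merge Q(10) and 14: 24
merge Y(16) and W(20): 36
merge Z(22) and 24: 46
merge 36 and 46: 82
merge S(53) and 82: 135
merge U(110) and 135: 245
The subtree containing Z is merged 4 times, so code length = 4.

4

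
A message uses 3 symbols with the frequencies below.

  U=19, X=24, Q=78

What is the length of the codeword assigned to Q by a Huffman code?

1

Build the tree from the bottom:
combine U(19), X(24) → 43
combine 43, Q(78) → 121
Q is merged only at the final step, so code length = 1.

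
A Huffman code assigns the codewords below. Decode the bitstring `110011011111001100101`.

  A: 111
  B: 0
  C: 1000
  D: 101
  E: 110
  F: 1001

EBEAEBEBD

Read left to right; each codeword is recognised as soon as it completes (prefix code):
  110→E | 0→B | 110→E | 111→A | 110→E | 0→B | 110→E | 0→B | 101→D
Decoded message: EBEAEBEBD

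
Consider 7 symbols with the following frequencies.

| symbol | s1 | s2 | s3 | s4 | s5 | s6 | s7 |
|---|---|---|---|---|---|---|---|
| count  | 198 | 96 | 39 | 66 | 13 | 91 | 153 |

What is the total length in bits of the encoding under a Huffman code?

Merge the two smallest weights repeatedly:
s5(13) + s3(39) → 52
52 + s4(66) → 118
s6(91) + s2(96) → 187
118 + s7(153) → 271
187 + s1(198) → 385
271 + 385 → 656
Total encoded bits = sum of merged weights = 52 + 118 + 187 + 271 + 385 + 656 = 1669.

1669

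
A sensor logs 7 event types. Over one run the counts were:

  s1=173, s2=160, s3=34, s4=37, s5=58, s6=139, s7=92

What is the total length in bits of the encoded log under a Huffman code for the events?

1807

Build the Huffman tree bottom-up:
combine s3(34), s4(37) → 71
combine s5(58), 71 → 129
combine s7(92), 129 → 221
combine s6(139), s2(160) → 299
combine s1(173), 221 → 394
combine 299, 394 → 693
The encoded length is the sum of every internal node's weight: 71 + 129 + 221 + 299 + 394 + 693 = 1807 bits.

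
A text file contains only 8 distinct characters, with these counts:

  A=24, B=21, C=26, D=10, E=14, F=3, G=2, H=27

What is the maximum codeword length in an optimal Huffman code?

5

Merge the two lowest-weight nodes at each step:
merge G(2) and F(3): 5
merge 5 and D(10): 15
merge E(14) and 15: 29
merge B(21) and A(24): 45
merge C(26) and H(27): 53
merge 29 and 45: 74
merge 53 and 74: 127
The rarest symbols sit at the bottom; the longest codeword is 5 bits.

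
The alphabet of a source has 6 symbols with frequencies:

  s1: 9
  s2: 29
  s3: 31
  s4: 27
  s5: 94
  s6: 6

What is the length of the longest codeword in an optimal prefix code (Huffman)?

4

Merge the two lowest-weight nodes at each step:
merge s6(6) and s1(9): 15
merge 15 and s4(27): 42
merge s2(29) and s3(31): 60
merge 42 and 60: 102
merge s5(94) and 102: 196
Maximum depth reached is 4.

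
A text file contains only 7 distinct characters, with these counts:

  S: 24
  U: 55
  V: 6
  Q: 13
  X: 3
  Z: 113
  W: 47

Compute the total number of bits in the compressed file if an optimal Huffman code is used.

579

Merge the two smallest weights repeatedly:
X(3) + V(6) → 9
9 + Q(13) → 22
22 + S(24) → 46
46 + W(47) → 93
U(55) + 93 → 148
Z(113) + 148 → 261
The encoded length is the sum of every internal node's weight: 9 + 22 + 46 + 93 + 148 + 261 = 579 bits.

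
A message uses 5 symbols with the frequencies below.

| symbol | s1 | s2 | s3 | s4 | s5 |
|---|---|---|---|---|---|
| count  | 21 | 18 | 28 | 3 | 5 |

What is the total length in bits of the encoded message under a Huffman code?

Merge the two smallest weights repeatedly:
s4(3) + s5(5) → 8
8 + s2(18) → 26
s1(21) + 26 → 47
s3(28) + 47 → 75
Total encoded bits = sum of merged weights = 8 + 26 + 47 + 75 = 156.

156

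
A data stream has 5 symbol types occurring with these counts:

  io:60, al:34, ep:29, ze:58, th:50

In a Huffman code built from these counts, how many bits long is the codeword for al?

Build the tree from the bottom:
merge ep(29) and al(34): 63
merge th(50) and ze(58): 108
merge io(60) and 63: 123
merge 108 and 123: 231
al sits 3 levels below the root, so its codeword is 3 bits.

3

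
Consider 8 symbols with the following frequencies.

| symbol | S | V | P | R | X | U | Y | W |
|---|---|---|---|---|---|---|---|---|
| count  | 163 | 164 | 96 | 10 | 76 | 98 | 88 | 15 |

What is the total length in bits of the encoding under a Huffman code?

Merge the two smallest weights repeatedly:
R(10) + W(15) → 25
25 + X(76) → 101
Y(88) + P(96) → 184
U(98) + 101 → 199
S(163) + V(164) → 327
184 + 199 → 383
327 + 383 → 710
The encoded length is the sum of every internal node's weight: 25 + 101 + 184 + 199 + 327 + 383 + 710 = 1929 bits.

1929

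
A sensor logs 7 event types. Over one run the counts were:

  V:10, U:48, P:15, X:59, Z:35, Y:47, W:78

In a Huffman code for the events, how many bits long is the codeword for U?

3

Build the tree from the bottom:
V(10) + P(15) → 25
25 + Z(35) → 60
Y(47) + U(48) → 95
X(59) + 60 → 119
W(78) + 95 → 173
119 + 173 → 292
U sits 3 levels below the root, so its codeword is 3 bits.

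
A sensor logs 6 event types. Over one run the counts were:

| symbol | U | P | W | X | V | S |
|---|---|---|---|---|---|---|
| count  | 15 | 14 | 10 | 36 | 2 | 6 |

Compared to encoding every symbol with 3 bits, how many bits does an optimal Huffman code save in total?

Fixed-length: 3 bits × 83 symbols = 249 bits.
Huffman merges:
V(2) + S(6) → 8
8 + W(10) → 18
P(14) + U(15) → 29
18 + 29 → 47
X(36) + 47 → 83
Huffman total = 8 + 18 + 29 + 47 + 83 = 185 bits.
Saving = 249 − 185 = 64 bits.

64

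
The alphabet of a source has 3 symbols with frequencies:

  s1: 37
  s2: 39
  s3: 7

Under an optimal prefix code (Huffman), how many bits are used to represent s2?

1

Huffman merges, smallest pair first:
s3(7) + s1(37) → 44
s2(39) + 44 → 83
s2 sits one level below the root: a 1-bit codeword.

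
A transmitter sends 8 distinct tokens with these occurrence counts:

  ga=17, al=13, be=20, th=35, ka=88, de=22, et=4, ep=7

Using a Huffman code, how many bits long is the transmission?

Greedily combine the two least-frequent nodes:
et(4) + ep(7) → 11
11 + al(13) → 24
ga(17) + be(20) → 37
de(22) + 24 → 46
th(35) + 37 → 72
46 + 72 → 118
ka(88) + 118 → 206
Each symbol's bit-cost is frequency × depth; summing gives 514 bits (equivalently 11 + 24 + 37 + 46 + 72 + 118 + 206).

514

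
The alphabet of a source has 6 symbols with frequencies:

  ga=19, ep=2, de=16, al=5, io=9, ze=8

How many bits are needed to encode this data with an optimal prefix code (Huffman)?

Build the Huffman tree bottom-up:
combine ep(2), al(5) → 7
combine 7, ze(8) → 15
combine io(9), 15 → 24
combine de(16), ga(19) → 35
combine 24, 35 → 59
Total encoded bits = sum of merged weights = 7 + 15 + 24 + 35 + 59 = 140.

140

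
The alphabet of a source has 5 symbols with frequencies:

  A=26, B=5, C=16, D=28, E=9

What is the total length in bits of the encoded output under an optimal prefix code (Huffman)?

Greedily combine the two least-frequent nodes:
B(5) + E(9) → 14
14 + C(16) → 30
A(26) + D(28) → 54
30 + 54 → 84
Total encoded bits = sum of merged weights = 14 + 30 + 54 + 84 = 182.

182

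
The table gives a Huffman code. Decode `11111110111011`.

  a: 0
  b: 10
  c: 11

Read left to right; each codeword is recognised as soon as it completes (prefix code):
  11→c | 11→c | 11→c | 10→b | 11→c | 10→b | 11→c
Decoded message: cccbcbc

cccbcbc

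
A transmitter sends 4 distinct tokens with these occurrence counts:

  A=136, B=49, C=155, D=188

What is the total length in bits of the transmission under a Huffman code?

Merge the two smallest weights repeatedly:
combine B(49), A(136) → 185
combine C(155), 185 → 340
combine D(188), 340 → 528
The encoded length is the sum of every internal node's weight: 185 + 340 + 528 = 1053 bits.

1053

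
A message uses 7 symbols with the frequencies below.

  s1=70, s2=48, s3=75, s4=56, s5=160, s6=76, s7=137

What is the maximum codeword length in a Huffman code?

Merge the two lowest-weight nodes at each step:
combine s2(48), s4(56) → 104
combine s1(70), s3(75) → 145
combine s6(76), 104 → 180
combine s7(137), 145 → 282
combine s5(160), 180 → 340
combine 282, 340 → 622
Maximum depth reached is 4.

4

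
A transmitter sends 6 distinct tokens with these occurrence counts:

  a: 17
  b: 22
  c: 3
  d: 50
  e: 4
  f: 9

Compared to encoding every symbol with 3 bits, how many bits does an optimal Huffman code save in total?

Fixed-length: 3 bits × 105 symbols = 315 bits.
Huffman merges:
merge c(3) and e(4): 7
merge 7 and f(9): 16
merge 16 and a(17): 33
merge b(22) and 33: 55
merge d(50) and 55: 105
Huffman total = 7 + 16 + 33 + 55 + 105 = 216 bits.
Saving = 315 − 216 = 99 bits.

99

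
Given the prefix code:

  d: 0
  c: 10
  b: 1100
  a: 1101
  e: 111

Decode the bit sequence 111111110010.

eebc

Read left to right; each codeword is recognised as soon as it completes (prefix code):
  111→e | 111→e | 1100→b | 10→c
Decoded message: eebc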